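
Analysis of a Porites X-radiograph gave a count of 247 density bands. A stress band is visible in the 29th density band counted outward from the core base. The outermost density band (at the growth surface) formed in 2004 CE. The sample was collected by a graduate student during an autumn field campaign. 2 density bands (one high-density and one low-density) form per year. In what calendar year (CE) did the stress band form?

247 − 29 = 218 density bands lie beyond the stress band toward the growth surface.
Dividing by 2 density bands per year: 218 / 2 = 109 years.
Counting back 109 years from 2004 CE places the stress band in 2004 − 109 = 1895 CE.

1895 CE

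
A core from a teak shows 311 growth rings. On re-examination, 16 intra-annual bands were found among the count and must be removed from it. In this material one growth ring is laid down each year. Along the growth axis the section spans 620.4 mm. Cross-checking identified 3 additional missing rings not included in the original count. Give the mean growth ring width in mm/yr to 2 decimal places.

2.08 mm/yr

Correcting the raw count gives 311 − 16 + 3 = 298 true growth rings.
Mean rate = 620.4 mm / 298 years ≈ 2.08 mm/yr.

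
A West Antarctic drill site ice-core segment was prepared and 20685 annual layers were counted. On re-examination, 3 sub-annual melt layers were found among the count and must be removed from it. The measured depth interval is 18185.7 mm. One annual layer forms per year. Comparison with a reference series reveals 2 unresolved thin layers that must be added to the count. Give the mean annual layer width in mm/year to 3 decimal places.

Adjusted count: 20685 − 3 + 2 = 20684 annual layers.
Mean rate = 18185.7 mm / 20684 years ≈ 0.879 mm/year.

0.879 mm/year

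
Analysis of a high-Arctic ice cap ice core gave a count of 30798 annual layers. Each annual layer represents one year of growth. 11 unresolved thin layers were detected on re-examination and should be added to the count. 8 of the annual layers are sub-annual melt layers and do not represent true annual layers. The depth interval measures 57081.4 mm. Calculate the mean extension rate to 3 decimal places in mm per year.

Correcting the raw count gives 30798 − 8 + 11 = 30801 true annual layers.
Extension rate ≈ 57081.4 / 30801 = 1.853 mm per year.

1.853 mm per year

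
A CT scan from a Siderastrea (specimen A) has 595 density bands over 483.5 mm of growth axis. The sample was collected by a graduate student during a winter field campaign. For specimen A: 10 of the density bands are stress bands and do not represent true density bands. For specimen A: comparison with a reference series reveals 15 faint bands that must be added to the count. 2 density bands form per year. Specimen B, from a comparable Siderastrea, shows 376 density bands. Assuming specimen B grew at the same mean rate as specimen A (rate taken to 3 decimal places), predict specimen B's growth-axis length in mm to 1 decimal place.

Specimen A: true density band count = 595 − 10 + 15 = 600.
Specimen A: dividing by 2 density bands per year: 600 / 2 = 300 years.
A: Mean rate = 483.5 mm / 300 years ≈ 1.612 mm per year.
Specimen B: 376 density bands at 2 per year is 376 / 2 = 188 years. For B, 1.612 mm/year × 188 years = 303.1 mm.

303.1 mm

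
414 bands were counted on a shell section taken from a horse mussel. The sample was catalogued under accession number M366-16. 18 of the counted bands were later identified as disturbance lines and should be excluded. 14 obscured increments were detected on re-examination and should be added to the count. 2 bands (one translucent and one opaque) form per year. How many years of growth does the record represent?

205 years

Correcting the raw count gives 414 − 18 + 14 = 410 true bands.
410 bands at 2 per year is 410 / 2 = 205 years.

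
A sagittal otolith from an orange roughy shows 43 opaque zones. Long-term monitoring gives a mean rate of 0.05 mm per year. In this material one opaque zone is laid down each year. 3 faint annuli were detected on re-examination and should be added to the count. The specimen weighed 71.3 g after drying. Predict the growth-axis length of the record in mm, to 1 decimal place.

2.3 mm

Adjusted count: 43 + 3 = 46 opaque zones.
Length ≈ 0.05 × 46 = 2.3 mm.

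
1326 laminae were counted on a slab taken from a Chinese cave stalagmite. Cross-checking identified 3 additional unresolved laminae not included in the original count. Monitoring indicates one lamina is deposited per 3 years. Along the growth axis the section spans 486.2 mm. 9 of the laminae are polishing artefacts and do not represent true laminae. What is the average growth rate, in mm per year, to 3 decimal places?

0.123 mm per year

After corrections the count is 1326 − 9 + 3 = 1320 laminae.
At 3 years per lamina, 1320 × 3 = 3960 years.
486.2 mm over 3960 years gives 486.2 / 3960 ≈ 0.123 mm per year.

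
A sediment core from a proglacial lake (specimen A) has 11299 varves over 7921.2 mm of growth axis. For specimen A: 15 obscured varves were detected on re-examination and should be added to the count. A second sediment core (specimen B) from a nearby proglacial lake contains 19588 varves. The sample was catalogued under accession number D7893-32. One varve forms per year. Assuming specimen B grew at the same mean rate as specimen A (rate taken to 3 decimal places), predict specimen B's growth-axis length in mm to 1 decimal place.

Specimen A: after corrections the count is 11299 + 15 = 11314 varves.
A: Mean rate = 7921.2 mm / 11314 years ≈ 0.700 mm/yr.
Length of B = 0.700 × 19588 = 13711.6 mm.

13711.6 mm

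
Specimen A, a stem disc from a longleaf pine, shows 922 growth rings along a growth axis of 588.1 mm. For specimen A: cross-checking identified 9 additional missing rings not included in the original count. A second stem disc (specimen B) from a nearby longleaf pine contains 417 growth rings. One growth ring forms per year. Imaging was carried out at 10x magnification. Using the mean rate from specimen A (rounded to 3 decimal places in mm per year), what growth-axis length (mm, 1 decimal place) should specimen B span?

Specimen A: true growth ring count = 922 + 9 = 931.
A: Mean rate = 588.1 mm / 931 years ≈ 0.632 mm/yr.
For B, 0.632 mm/year × 417 years = 263.5 mm.

263.5 mm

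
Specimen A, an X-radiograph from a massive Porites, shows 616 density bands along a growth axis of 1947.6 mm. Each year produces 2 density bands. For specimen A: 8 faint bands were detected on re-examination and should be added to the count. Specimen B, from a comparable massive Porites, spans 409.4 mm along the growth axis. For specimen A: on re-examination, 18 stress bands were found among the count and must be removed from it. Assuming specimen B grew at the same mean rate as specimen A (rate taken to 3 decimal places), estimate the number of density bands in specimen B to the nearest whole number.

Specimen A: adjusted count: 616 − 18 + 8 = 606 density bands.
Specimen A: with 2 density bands per year, 606 / 2 = 303 years.
A: Extension rate ≈ 1947.6 / 303 = 6.428 mm per year.
Specimen B: 409.4 mm / 6.428 mm per year = 63.69 years; at 2 density bands per year that is 63.69 × 2 ≈ 127 density bands.

127 density bands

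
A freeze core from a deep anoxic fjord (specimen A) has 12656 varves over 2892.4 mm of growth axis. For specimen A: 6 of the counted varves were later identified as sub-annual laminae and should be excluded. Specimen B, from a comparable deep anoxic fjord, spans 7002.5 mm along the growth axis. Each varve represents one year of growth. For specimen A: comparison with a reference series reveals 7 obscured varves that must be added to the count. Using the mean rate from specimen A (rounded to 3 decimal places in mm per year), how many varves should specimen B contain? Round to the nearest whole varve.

Specimen A: true varve count = 12656 − 6 + 7 = 12657.
A: Extension rate ≈ 2892.4 / 12657 = 0.229 mm/yr.
Specimen B: 7002.5 mm / 0.229 mm per year = 30578.60 years ≈ 30579 varves.

30579 varves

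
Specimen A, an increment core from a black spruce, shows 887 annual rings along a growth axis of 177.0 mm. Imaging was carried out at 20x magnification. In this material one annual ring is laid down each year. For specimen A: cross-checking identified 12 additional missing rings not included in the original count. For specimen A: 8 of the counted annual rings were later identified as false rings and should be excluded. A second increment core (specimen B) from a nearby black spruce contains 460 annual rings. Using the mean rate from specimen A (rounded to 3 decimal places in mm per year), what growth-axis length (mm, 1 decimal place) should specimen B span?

91.5 mm

Specimen A: correcting the raw count gives 887 − 8 + 12 = 891 true annual rings.
A: Mean rate = 177.0 mm / 891 years ≈ 0.199 mm per year.
Length of B = 0.199 × 460 = 91.5 mm.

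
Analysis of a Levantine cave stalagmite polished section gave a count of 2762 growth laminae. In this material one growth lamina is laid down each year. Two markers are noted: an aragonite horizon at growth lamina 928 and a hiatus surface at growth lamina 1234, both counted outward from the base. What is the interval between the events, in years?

Separation: 1234 − 928 = 306 growth laminae.
One growth lamina per year makes the interval 306 years.

306 years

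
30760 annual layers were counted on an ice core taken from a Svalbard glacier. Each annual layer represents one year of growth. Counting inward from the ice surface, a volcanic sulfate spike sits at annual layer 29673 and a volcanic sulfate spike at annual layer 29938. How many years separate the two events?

29938 − 29673 = 265 annual layers lie between the two events.
That is 265 years at one annual layer per year.

265 yr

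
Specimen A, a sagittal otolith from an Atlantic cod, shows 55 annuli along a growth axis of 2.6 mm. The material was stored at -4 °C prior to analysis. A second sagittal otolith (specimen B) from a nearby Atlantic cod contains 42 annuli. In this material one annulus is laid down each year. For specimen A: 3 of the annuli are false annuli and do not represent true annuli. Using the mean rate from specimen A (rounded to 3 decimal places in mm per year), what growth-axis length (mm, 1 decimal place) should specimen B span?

2.1 mm

Specimen A: after corrections the count is 55 − 3 = 52 annuli.
A: Extension rate ≈ 2.6 / 52 = 0.050 mm/year.
Length of B = 0.050 × 42 = 2.1 mm.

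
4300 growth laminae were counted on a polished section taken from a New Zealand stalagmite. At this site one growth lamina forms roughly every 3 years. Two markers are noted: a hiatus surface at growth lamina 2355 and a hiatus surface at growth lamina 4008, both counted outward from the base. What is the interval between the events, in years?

4959 years

Separation: 4008 − 2355 = 1653 growth laminae.
Multiplying by 3 years per growth lamina: 1653 × 3 = 4959 years.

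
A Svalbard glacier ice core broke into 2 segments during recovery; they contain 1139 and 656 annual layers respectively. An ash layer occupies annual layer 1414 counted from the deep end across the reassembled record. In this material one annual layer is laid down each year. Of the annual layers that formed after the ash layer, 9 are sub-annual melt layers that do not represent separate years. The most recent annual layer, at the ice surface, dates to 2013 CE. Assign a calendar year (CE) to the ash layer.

Total annual layers = 1139 + 656 = 1795.
1795 − 1414 = 381 annual layers lie beyond the ash layer toward the ice surface.
Excluding 9 false annual layers: 381 − 9 = 372.
Counting back 372 years from 2013 CE places the ash layer in 2013 − 372 = 1641 CE.

1641 CE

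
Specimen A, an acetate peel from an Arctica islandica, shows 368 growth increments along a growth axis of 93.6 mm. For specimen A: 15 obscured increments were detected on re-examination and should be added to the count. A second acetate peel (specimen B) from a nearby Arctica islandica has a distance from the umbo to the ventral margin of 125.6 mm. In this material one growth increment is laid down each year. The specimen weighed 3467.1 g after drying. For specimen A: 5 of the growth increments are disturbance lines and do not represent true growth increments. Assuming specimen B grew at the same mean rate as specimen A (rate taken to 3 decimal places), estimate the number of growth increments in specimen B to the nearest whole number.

Specimen A: adjusted count: 368 − 5 + 15 = 378 growth increments.
A: Mean rate = 93.6 mm / 378 years ≈ 0.248 mm/yr.
For B, 125.6 / 0.248 = 506.45 years ≈ 506 growth increments.

506 growth increments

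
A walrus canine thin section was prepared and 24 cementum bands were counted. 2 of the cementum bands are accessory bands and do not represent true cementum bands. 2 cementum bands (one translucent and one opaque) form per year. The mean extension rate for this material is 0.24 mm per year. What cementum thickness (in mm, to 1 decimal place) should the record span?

Correcting the raw count gives 24 − 2 = 22 true cementum bands.
22 cementum bands at 2 per year is 22 / 2 = 11 years.
Predicted length = 0.24 mm/year × 11 years = 2.6 mm.

2.6 mm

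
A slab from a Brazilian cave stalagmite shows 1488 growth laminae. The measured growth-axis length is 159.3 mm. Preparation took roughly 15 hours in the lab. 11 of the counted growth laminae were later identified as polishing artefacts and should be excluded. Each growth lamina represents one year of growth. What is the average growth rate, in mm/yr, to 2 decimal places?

After corrections the count is 1488 − 11 = 1477 growth laminae.
159.3 mm over 1477 years gives 159.3 / 1477 ≈ 0.11 mm/yr.

0.11 mm/yr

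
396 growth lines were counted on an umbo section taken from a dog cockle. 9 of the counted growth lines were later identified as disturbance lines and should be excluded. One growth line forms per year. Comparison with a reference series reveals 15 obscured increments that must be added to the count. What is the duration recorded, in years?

402 years

Correcting the raw count gives 396 − 9 + 15 = 402 true growth lines.
One growth line per year makes the duration 402 years.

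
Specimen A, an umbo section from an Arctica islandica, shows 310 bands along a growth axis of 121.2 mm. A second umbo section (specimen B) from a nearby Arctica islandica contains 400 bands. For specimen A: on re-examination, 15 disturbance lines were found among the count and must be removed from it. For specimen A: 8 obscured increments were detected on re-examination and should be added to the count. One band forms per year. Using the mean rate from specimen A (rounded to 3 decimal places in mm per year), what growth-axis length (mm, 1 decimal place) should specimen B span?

160.0 mm

Specimen A: true band count = 310 − 15 + 8 = 303.
A: Extension rate ≈ 121.2 / 303 = 0.400 mm/year.
For B, 0.400 mm/year × 400 years = 160.0 mm.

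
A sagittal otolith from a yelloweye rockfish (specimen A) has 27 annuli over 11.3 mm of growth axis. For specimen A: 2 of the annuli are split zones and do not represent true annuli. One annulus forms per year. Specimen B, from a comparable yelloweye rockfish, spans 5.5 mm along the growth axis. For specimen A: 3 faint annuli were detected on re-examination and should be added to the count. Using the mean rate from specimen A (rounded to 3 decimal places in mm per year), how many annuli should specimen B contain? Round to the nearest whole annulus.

Specimen A: correcting the raw count gives 27 − 2 + 3 = 28 true annuli.
A: Mean rate = 11.3 mm / 28 years ≈ 0.404 mm/year.
Specimen B: 5.5 mm / 0.404 mm per year = 13.61 years ≈ 14 annuli.

14 annuli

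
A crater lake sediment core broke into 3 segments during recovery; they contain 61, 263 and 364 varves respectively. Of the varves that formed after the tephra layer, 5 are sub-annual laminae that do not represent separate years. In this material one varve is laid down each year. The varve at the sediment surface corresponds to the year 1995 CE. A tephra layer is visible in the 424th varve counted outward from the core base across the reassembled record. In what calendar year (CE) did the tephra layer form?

Total varves = 61 + 263 + 364 = 688.
688 − 424 = 264 varves lie beyond the tephra layer toward the sediment surface.
Excluding 5 false varves: 264 − 5 = 259.
The varve at the sediment surface is 1995 CE, so the tephra layer dates to 1995 − 259 = 1736 CE.

1736 CE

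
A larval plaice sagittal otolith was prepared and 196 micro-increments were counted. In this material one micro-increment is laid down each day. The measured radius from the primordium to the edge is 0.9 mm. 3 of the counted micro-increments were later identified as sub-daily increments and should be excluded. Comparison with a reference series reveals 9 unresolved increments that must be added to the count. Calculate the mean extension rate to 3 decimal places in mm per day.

0.004 mm per day

After corrections the count is 196 − 3 + 9 = 202 micro-increments.
Mean rate = 0.9 mm / 202 days ≈ 0.004 mm per day.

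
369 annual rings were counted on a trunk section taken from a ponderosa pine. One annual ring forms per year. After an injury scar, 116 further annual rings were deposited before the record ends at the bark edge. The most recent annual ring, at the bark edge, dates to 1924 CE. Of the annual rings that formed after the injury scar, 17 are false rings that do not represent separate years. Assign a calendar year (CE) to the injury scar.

There are 116 annual rings younger than the injury scar.
116 − 17 false = 99 true annual rings after the injury scar.
1924 − 99 = 1825 CE.

1825 CE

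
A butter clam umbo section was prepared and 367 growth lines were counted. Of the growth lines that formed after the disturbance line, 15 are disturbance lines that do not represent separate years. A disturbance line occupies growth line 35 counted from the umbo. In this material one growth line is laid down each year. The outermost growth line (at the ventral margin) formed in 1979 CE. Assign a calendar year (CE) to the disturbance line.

367 − 35 = 332 growth lines lie beyond the disturbance line toward the ventral margin.
Excluding 15 false growth lines: 332 − 15 = 317.
1979 − 317 = 1662 CE.

1662 CE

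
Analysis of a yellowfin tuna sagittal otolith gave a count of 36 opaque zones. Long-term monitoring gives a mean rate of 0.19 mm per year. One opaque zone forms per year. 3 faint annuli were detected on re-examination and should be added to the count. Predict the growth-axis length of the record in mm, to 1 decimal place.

True opaque zone count = 36 + 3 = 39.
Predicted length = 0.19 mm/year × 39 years = 7.4 mm.

7.4 mm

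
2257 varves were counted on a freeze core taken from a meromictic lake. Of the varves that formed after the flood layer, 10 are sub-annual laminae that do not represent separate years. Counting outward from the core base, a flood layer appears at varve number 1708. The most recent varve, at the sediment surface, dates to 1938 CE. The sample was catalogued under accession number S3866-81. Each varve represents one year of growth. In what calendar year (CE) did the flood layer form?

1399 CE

Between varve 1708 and the sediment surface there are 2257 − 1708 = 549 varves.
Removing the 10 false varves leaves 549 − 10 = 539 true varves beyond the flood layer.
The varve at the sediment surface is 1938 CE, so the flood layer dates to 1938 − 539 = 1399 CE.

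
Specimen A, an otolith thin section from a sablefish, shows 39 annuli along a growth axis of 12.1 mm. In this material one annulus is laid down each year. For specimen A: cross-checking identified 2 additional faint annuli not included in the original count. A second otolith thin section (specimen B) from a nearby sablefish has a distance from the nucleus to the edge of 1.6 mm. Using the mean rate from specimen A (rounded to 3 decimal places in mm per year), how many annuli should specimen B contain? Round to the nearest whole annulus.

Specimen A: true annulus count = 39 + 2 = 41.
A: Mean rate = 12.1 mm / 41 years ≈ 0.295 mm/year.
Specimen B: 1.6 mm / 0.295 mm per year = 5.42 years ≈ 5 annuli.

5 annuli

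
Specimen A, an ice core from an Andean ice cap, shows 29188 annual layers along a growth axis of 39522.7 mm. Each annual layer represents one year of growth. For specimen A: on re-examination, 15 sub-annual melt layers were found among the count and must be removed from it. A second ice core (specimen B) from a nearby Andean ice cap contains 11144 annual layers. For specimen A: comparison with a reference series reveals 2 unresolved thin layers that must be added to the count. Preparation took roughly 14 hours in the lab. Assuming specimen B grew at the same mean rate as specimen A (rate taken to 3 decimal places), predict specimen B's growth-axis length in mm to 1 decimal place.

Specimen A: after corrections the count is 29188 − 15 + 2 = 29175 annual layers.
A: Mean rate = 39522.7 mm / 29175 years ≈ 1.355 mm per year.
For B, 1.355 mm/year × 11144 years = 15100.1 mm.

15100.1 mm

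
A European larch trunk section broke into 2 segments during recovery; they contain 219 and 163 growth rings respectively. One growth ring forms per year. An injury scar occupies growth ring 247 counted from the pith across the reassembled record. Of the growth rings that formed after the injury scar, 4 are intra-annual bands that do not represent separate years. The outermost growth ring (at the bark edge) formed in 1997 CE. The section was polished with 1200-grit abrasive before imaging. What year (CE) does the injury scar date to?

Total growth rings = 219 + 163 = 382.
The injury scar sits at growth ring 247 from the pith, so 382 − 247 = 135 growth rings formed after it.
135 − 4 false = 131 true growth rings after the injury scar.
The growth ring at the bark edge is 1997 CE, so the injury scar dates to 1997 − 131 = 1866 CE.

1866 CE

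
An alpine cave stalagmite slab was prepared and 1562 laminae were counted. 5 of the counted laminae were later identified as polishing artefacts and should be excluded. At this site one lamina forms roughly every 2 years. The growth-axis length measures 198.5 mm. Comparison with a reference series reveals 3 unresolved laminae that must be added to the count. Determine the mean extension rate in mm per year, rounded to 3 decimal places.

0.064 mm per year

Adjusted count: 1562 − 5 + 3 = 1560 laminae.
At 2 years per lamina, 1560 × 2 = 3120 years.
Mean rate = 198.5 mm / 3120 years ≈ 0.064 mm per year.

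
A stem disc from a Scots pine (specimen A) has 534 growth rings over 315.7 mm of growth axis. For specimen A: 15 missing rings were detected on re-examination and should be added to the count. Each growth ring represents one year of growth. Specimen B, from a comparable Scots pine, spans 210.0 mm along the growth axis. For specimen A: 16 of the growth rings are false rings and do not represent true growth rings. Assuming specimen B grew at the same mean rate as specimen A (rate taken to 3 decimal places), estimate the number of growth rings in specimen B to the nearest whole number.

355 growth rings

Specimen A: after corrections the count is 534 − 16 + 15 = 533 growth rings.
A: 315.7 mm over 533 years gives 315.7 / 533 ≈ 0.592 mm per year.
Specimen B: 210.0 mm / 0.592 mm per year = 354.73 years ≈ 355 growth rings.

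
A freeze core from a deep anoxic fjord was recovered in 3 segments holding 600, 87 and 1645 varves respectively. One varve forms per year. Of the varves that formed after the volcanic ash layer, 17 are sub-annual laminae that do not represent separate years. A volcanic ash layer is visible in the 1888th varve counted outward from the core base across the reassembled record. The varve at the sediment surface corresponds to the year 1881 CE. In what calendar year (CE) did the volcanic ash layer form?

Total varves = 600 + 87 + 1645 = 2332.
The volcanic ash layer sits at varve 1888 from the core base, so 2332 − 1888 = 444 varves formed after it.
Excluding 17 false varves: 444 − 17 = 427.
1881 − 427 = 1454 CE.

1454 CE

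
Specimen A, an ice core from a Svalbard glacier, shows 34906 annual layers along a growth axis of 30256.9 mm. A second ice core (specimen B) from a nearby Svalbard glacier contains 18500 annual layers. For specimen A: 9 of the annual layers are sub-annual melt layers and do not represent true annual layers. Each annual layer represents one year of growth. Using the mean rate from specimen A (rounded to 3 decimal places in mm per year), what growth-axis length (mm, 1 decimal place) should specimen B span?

Specimen A: adjusted count: 34906 − 9 = 34897 annual layers.
A: Extension rate ≈ 30256.9 / 34897 = 0.867 mm per year.
B's length ≈ 0.867 × 18500 = 16039.5 mm.

16039.5 mm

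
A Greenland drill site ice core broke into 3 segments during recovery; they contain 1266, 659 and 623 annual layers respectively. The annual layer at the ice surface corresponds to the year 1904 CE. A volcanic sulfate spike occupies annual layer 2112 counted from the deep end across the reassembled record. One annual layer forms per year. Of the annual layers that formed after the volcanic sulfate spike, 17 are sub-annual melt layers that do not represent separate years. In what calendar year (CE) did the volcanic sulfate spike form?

1485 CE

Total annual layers = 1266 + 659 + 623 = 2548.
The volcanic sulfate spike sits at annual layer 2112 from the deep end, so 2548 − 2112 = 436 annual layers formed after it.
Removing the 17 false annual layers leaves 436 − 17 = 419 true annual layers beyond the volcanic sulfate spike.
Counting back 419 years from 1904 CE places the volcanic sulfate spike in 1904 − 419 = 1485 CE.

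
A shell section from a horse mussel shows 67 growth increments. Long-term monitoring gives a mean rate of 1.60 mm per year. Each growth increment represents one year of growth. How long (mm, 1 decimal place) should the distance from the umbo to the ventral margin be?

107.2 mm

The record spans 67 years at 1.60 mm per year.
Length ≈ 1.60 × 67 = 107.2 mm.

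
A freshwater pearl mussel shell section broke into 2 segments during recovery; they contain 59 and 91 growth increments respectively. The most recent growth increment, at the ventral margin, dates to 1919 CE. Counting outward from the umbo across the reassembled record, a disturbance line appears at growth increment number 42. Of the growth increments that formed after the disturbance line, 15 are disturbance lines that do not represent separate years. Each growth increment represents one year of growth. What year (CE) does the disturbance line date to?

1826 CE

Total growth increments = 59 + 91 = 150.
The disturbance line sits at growth increment 42 from the umbo, so 150 − 42 = 108 growth increments formed after it.
Removing the 15 false growth increments leaves 108 − 15 = 93 true growth increments beyond the disturbance line.
Counting back 93 years from 1919 CE places the disturbance line in 1919 − 93 = 1826 CE.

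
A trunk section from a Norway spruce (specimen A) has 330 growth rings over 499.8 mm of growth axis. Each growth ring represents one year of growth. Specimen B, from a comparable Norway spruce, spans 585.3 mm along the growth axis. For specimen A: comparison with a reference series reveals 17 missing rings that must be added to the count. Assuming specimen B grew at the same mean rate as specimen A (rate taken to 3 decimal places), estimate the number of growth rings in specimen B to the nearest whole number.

406 growth rings

Specimen A: adjusted count: 330 + 17 = 347 growth rings.
A: Extension rate ≈ 499.8 / 347 = 1.440 mm/year.
B spans 585.3 / 1.440 = 406.46 years ≈ 406 growth rings.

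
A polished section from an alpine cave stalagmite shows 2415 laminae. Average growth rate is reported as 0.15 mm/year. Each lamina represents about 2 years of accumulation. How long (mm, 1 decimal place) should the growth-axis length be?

Multiplying by 2 years per lamina: 2415 × 2 = 4830 years.
Length ≈ 0.15 × 4830 = 724.5 mm.

724.5 mm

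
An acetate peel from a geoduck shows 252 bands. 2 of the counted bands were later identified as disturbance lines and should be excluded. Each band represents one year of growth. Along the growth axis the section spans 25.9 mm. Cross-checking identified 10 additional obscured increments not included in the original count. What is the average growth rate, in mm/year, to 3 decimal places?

0.100 mm/year

Correcting the raw count gives 252 − 2 + 10 = 260 true bands.
25.9 mm over 260 years gives 25.9 / 260 ≈ 0.100 mm/year.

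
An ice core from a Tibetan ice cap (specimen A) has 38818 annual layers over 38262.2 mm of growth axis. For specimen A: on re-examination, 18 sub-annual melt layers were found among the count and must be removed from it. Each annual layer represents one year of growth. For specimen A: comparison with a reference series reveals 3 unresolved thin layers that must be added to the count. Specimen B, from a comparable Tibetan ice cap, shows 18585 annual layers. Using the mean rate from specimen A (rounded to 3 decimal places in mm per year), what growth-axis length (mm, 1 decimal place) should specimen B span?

18324.8 mm

Specimen A: correcting the raw count gives 38818 − 18 + 3 = 38803 true annual layers.
A: 38262.2 mm over 38803 years gives 38262.2 / 38803 ≈ 0.986 mm per year.
For B, 0.986 mm/year × 18585 years = 18324.8 mm.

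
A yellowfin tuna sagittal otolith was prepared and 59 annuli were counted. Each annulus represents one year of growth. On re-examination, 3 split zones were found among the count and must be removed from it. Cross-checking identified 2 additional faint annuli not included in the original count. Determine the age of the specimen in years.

True annulus count = 59 − 3 + 2 = 58.
One annulus per year makes the duration 58 years.

58 yr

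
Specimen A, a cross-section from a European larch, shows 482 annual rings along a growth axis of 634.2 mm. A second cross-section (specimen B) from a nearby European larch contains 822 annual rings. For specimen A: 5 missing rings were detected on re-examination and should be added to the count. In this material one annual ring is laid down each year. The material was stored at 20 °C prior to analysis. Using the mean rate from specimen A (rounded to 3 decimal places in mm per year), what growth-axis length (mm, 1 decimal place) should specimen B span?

1070.2 mm

Specimen A: true annual ring count = 482 + 5 = 487.
A: 634.2 mm over 487 years gives 634.2 / 487 ≈ 1.302 mm/year.
For B, 1.302 mm/year × 822 years = 1070.2 mm.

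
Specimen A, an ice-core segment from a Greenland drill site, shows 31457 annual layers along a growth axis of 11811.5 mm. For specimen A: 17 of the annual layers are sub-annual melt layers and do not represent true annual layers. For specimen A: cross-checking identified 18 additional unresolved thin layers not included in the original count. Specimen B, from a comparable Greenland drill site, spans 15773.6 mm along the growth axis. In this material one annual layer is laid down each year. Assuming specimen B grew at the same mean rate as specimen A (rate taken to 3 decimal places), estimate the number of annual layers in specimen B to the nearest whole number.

42063 annual layers

Specimen A: adjusted count: 31457 − 17 + 18 = 31458 annual layers.
A: Mean rate = 11811.5 mm / 31458 years ≈ 0.375 mm per year.
B spans 15773.6 / 0.375 = 42062.93 years ≈ 42063 annual layers.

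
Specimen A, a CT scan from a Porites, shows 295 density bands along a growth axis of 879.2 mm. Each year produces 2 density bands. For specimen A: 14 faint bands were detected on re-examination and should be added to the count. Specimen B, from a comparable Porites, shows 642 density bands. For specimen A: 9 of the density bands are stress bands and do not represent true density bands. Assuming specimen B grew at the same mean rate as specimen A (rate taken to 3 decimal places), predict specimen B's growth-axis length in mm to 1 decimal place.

1881.4 mm

Specimen A: correcting the raw count gives 295 − 9 + 14 = 300 true density bands.
Specimen A: dividing by 2 density bands per year: 300 / 2 = 150 years.
A: 879.2 mm over 150 years gives 879.2 / 150 ≈ 5.861 mm per year.
Specimen B: dividing by 2 density bands per year: 642 / 2 = 321 years. Length of B = 5.861 × 321 = 1881.4 mm.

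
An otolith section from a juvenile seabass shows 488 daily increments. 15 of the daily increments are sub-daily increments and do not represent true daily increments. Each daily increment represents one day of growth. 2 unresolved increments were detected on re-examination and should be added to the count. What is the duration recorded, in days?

True daily increment count = 488 − 15 + 2 = 475.
With a one-to-one daily increment periodicity this is 475 days.

475 d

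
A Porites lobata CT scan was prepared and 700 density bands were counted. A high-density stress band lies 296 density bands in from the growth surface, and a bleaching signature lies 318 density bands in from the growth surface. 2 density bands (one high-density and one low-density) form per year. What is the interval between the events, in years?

318 − 296 = 22 density bands lie between the two events.
Dividing by 2 density bands per year: 22 / 2 = 11 years.

11 years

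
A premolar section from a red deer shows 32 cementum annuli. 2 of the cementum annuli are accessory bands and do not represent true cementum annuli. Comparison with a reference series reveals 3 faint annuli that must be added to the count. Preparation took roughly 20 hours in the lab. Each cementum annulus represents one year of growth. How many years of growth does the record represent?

Correcting the raw count gives 32 − 2 + 3 = 33 true cementum annuli.
At one cementum annulus per year, that is 33 years.

33 years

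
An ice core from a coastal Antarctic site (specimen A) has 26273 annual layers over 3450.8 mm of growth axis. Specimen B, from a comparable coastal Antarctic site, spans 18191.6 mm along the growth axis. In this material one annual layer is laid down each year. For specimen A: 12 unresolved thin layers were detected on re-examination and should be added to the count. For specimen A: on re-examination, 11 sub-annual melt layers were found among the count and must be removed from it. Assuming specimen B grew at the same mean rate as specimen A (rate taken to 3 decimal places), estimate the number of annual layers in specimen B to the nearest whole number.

138867 annual layers

Specimen A: adjusted count: 26273 − 11 + 12 = 26274 annual layers.
A: Extension rate ≈ 3450.8 / 26274 = 0.131 mm/year.
For B, 18191.6 / 0.131 = 138867.18 years ≈ 138867 annual layers.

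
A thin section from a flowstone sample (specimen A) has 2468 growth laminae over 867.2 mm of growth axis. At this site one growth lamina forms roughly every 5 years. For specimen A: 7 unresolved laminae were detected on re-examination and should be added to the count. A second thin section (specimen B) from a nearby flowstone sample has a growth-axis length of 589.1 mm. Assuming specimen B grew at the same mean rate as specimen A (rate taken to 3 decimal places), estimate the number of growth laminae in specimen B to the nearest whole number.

Specimen A: adjusted count: 2468 + 7 = 2475 growth laminae.
Specimen A: at 5 years per growth lamina, 2475 × 5 = 12375 years.
A: Mean rate = 867.2 mm / 12375 years ≈ 0.070 mm per year.
For B, 589.1 / 0.070 = 8415.71 years; at 5 years per growth lamina that is 8415.71 / 5 ≈ 1683 growth laminae.

1683 growth laminae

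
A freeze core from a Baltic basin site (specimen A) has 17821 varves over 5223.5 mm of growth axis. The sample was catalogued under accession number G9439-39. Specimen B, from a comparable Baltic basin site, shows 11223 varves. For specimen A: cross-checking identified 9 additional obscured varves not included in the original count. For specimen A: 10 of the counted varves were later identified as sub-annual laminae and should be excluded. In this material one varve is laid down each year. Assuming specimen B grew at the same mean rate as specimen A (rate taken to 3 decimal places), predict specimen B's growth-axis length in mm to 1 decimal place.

3288.3 mm

Specimen A: correcting the raw count gives 17821 − 10 + 9 = 17820 true varves.
A: Extension rate ≈ 5223.5 / 17820 = 0.293 mm/year.
For B, 0.293 mm/year × 11223 years = 3288.3 mm.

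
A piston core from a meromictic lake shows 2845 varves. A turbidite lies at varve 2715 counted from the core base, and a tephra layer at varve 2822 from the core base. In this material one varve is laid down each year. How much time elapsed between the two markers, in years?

107 yr

The two markers are separated by 2822 − 2715 = 107 varves.
One varve per year makes the interval 107 years.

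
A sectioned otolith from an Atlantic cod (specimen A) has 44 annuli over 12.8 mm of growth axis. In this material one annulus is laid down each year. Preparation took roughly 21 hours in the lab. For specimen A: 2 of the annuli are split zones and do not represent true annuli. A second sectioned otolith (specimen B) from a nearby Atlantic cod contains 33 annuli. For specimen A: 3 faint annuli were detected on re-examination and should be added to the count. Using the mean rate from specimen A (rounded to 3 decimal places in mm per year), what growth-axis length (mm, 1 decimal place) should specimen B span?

9.4 mm

Specimen A: correcting the raw count gives 44 − 2 + 3 = 45 true annuli.
A: Mean rate = 12.8 mm / 45 years ≈ 0.284 mm per year.
Length of B = 0.284 × 33 = 9.4 mm.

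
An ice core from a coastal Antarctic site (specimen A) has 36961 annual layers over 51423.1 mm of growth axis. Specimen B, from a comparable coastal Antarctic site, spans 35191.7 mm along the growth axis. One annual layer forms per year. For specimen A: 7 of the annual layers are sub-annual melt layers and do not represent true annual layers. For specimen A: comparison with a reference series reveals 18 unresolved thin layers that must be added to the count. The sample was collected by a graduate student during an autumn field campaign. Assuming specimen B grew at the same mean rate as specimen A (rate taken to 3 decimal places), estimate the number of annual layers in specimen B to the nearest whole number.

Specimen A: correcting the raw count gives 36961 − 7 + 18 = 36972 true annual layers.
A: Extension rate ≈ 51423.1 / 36972 = 1.391 mm/year.
For B, 35191.7 / 1.391 = 25299.57 years ≈ 25300 annual layers.

25300 annual layers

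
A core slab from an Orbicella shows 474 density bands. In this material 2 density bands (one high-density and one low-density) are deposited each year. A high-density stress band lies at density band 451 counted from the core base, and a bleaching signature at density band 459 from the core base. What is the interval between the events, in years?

Separation: 459 − 451 = 8 density bands.
8 density bands at 2 per year is 8 / 2 = 4 years.

4 yr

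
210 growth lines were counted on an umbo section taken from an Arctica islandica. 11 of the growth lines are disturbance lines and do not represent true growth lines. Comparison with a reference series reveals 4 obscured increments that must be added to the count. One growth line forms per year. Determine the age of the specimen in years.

203 years

True growth line count = 210 − 11 + 4 = 203.
One growth line per year makes the duration 203 years.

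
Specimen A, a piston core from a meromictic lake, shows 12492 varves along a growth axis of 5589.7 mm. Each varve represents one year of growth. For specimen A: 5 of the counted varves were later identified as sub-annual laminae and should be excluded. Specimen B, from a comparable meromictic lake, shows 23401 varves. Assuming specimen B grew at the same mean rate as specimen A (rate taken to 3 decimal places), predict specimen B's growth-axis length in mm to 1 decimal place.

Specimen A: true varve count = 12492 − 5 = 12487.
A: 5589.7 mm over 12487 years gives 5589.7 / 12487 ≈ 0.448 mm per year.
For B, 0.448 mm/year × 23401 years = 10483.6 mm.

10483.6 mm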